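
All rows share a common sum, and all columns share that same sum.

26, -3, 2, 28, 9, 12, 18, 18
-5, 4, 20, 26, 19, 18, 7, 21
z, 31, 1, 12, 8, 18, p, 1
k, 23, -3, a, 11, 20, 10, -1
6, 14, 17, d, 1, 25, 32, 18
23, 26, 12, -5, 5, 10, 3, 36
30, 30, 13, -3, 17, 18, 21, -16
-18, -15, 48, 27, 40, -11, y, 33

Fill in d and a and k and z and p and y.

Rows 1 and 2 both sum to 110, so that's the common total.
Row 5 has 6 + 14 + 17 + 1 + 25 + 32 + 18 = 113; the blank must be 110 − 113 = -3.
Column 4 has 28 + 26 + 12 − 3 − 5 − 3 + 27 = 82; the blank must be 110 − 82 = 28.
Row 4 has 23 − 3 + 28 + 11 + 20 + 10 − 1 = 88; the blank must be 110 − 88 = 22.
Column 1 has 26 − 5 + 22 + 6 + 23 + 30 − 18 = 84; the blank must be 110 − 84 = 26.
Row 3 has 26 + 31 + 1 + 12 + 8 + 18 + 1 = 97; the blank must be 110 − 97 = 13.
Row 8 has -18 − 15 + 48 + 27 + 40 − 11 + 33 = 104; the blank must be 110 − 104 = 6.

d = -3, a = 28, k = 22, z = 26, p = 13, y = 6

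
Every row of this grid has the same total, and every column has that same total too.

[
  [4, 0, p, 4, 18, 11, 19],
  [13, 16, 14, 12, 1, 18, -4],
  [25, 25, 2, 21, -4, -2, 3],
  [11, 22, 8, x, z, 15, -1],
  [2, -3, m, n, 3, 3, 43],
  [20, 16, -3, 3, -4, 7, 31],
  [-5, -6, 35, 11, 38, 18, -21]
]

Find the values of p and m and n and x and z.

p = 14, m = 0, n = 22, x = -3, z = 18

Rows 2 and 3 both sum to 70, so that's the common total.
Column 5 has 18 + 1 − 4 + 3 − 4 + 38 = 52; the blank must be 70 − 52 = 18.
Row 1 has 4 + 0 + 4 + 18 + 11 + 19 = 56; the blank must be 70 − 56 = 14.
Column 3 has 14 + 14 + 2 + 8 − 3 + 35 = 70; the blank must be 70 − 70 = 0.
Row 5 has 2 − 3 + 0 + 3 + 3 + 43 = 48; the blank must be 70 − 48 = 22.
Row 4 has 11 + 22 + 8 + 18 + 15 − 1 = 73; the blank must be 70 − 73 = -3.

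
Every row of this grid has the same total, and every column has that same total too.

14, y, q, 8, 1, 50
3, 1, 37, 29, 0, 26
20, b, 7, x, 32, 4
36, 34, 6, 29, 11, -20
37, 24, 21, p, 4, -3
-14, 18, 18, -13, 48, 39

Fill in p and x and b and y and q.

p = 13, x = 30, b = 3, y = 16, q = 7

Rows 2 and 4 both sum to 96, so that's the common total.
Row 5: 37 + 24 + 21 + 4 − 3 = 83, so its missing entry is 96 − 83 = 13.
Column 4: 8 + 29 + 29 + 13 − 13 = 66, so its missing entry is 96 − 66 = 30.
Row 3: 20 + 7 + 30 + 32 + 4 = 93, so its missing entry is 96 − 93 = 3.
Column 2: 1 + 3 + 34 + 24 + 18 = 80, so its missing entry is 96 − 80 = 16.
Row 1: 14 + 16 + 8 + 1 + 50 = 89, so its missing entry is 96 − 89 = 7.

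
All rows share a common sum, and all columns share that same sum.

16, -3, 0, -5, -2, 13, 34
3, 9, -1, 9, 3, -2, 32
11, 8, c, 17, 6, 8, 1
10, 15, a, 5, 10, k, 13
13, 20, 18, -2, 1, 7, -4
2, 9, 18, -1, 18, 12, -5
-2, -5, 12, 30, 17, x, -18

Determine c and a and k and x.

Rows 1 and 2 both sum to 53, so that's the common total.
The known cells in row 7 total 34, leaving 53 − 34 = 19 for the blank.
The known cells in column 6 total 57, leaving 53 − 57 = -4 for the blank.
The known cells in row 4 total 49, leaving 53 − 49 = 4 for the blank.
The known cells in row 3 total 51, leaving 53 − 51 = 2 for the blank.

c = 2, a = 4, k = -4, x = 19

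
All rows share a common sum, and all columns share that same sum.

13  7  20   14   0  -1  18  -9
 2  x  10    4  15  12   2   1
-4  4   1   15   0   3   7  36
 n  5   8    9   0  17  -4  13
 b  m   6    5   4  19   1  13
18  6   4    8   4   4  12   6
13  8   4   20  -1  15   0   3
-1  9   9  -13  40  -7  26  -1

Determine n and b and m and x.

Rows 1 and 3 both sum to 62, so that's the common total.
The known cells in row 2 total 46, leaving 62 − 46 = 16 for the blank.
The known cells in column 2 total 55, leaving 62 − 55 = 7 for the blank.
The known cells in row 5 total 55, leaving 62 − 55 = 7 for the blank.
The known cells in row 4 total 48, leaving 62 − 48 = 14 for the blank.

n = 14, b = 7, m = 7, x = 16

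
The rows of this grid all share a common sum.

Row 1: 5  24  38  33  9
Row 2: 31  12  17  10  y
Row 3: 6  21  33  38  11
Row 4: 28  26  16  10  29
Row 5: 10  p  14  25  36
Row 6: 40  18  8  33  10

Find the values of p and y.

The complete rows each total 109.
Row 5 is missing 109 − 85 = 24 (since 10 + 14 + 25 + 36 = 85).
Row 2 is missing 109 − 70 = 39 (since 31 + 12 + 17 + 10 = 70).

p = 24, y = 39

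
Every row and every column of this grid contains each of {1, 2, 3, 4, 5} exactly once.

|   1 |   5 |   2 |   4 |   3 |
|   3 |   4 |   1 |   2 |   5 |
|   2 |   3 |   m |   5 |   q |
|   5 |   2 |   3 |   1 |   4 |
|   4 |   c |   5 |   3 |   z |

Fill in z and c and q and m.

z = 2, c = 1, q = 1, m = 4

At (row 5, col 2): column 2 already has {2, 3, 4, 5}, so the value is 1.
For row 5, column 5: row 5 already has {1, 3, 4, 5}; that leaves 2.
For row 3, column 5: column 5 already has {2, 3, 4, 5}; that leaves 1.
At (row 3, col 3): row 3 already has {1, 2, 3, 5}, so the value is 4.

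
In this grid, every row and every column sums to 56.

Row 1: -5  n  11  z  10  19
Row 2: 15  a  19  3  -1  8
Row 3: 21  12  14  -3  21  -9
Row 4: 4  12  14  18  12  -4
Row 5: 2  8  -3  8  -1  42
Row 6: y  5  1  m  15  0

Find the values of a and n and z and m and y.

The known cells in row 2 total 44, leaving 56 − 44 = 12 for the blank.
The known cells in column 2 total 49, leaving 56 − 49 = 7 for the blank.
The known cells in row 1 total 42, leaving 56 − 42 = 14 for the blank.
The known cells in column 1 total 37, leaving 56 − 37 = 19 for the blank.
The known cells in row 6 total 40, leaving 56 − 40 = 16 for the blank.

a = 12, n = 7, z = 14, m = 16, y = 19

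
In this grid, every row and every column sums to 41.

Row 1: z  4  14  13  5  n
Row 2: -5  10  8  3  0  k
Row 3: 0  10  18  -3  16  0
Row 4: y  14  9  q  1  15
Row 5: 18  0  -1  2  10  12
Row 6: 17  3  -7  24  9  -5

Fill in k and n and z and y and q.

k = 25, n = -6, z = 11, y = 0, q = 2

The known cells in row 2 total 16, leaving 41 − 16 = 25 for the blank.
The known cells in column 4 total 39, leaving 41 − 39 = 2 for the blank.
The known cells in row 4 total 41, leaving 41 − 41 = 0 for the blank.
The known cells in column 1 total 30, leaving 41 − 30 = 11 for the blank.
The known cells in row 1 total 47, leaving 41 − 47 = -6 for the blank.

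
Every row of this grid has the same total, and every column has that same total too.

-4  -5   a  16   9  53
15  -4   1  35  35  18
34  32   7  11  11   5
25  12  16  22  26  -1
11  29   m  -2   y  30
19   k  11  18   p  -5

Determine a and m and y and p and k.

a = 31, m = 34, y = -2, p = 21, k = 36

Rows 2 and 3 both sum to 100, so that's the common total.
Column 2: -5 − 4 + 32 + 12 + 29 = 64, so its missing entry is 100 − 64 = 36.
Row 6: 19 + 36 + 11 + 18 − 5 = 79, so its missing entry is 100 − 79 = 21.
Column 5: 9 + 35 + 11 + 26 + 21 = 102, so its missing entry is 100 − 102 = -2.
Row 5: 11 + 29 − 2 − 2 + 30 = 66, so its missing entry is 100 − 66 = 34.
Row 1: -4 − 5 + 16 + 9 + 53 = 69, so its missing entry is 100 − 69 = 31.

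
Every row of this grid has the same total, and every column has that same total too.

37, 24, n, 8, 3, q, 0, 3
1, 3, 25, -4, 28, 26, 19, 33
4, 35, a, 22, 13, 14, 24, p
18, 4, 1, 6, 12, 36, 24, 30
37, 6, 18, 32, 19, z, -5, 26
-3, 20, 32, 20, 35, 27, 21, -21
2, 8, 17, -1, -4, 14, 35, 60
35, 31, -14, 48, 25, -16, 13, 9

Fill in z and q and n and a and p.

z = -2, q = 32, n = 24, a = 28, p = -9

Rows 2 and 4 both sum to 131, so that's the common total.
Column 8 has 3 + 33 + 30 + 26 − 21 + 60 + 9 = 140; the blank must be 131 − 140 = -9.
Row 5 has 37 + 6 + 18 + 32 + 19 − 5 + 26 = 133; the blank must be 131 − 133 = -2.
Column 6 has 26 + 14 + 36 − 2 + 27 + 14 − 16 = 99; the blank must be 131 − 99 = 32.
Row 1 has 37 + 24 + 8 + 3 + 32 + 0 + 3 = 107; the blank must be 131 − 107 = 24.
Row 3 has 4 + 35 + 22 + 13 + 14 + 24 − 9 = 103; the blank must be 131 − 103 = 28.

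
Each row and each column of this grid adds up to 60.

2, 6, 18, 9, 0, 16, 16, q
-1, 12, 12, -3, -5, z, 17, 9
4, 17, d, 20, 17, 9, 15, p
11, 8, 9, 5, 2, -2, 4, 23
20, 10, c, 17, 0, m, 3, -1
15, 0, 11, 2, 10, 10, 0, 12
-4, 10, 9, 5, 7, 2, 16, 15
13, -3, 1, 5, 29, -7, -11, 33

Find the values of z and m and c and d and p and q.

z = 19, m = 13, c = -2, d = 2, p = -24, q = -7

The known cells in row 1 total 67, leaving 60 − 67 = -7 for the blank.
The known cells in column 8 total 84, leaving 60 − 84 = -24 for the blank.
The known cells in row 2 total 41, leaving 60 − 41 = 19 for the blank.
The known cells in column 6 total 47, leaving 60 − 47 = 13 for the blank.
The known cells in row 5 total 62, leaving 60 − 62 = -2 for the blank.
The known cells in row 3 total 58, leaving 60 − 58 = 2 for the blank.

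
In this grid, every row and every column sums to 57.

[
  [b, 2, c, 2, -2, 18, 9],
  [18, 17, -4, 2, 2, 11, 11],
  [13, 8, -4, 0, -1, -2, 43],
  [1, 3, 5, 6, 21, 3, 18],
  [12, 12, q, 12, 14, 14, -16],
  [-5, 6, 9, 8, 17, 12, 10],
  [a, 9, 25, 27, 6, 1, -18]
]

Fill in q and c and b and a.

q = 9, c = 17, b = 11, a = 7

The known cells in row 7 total 50, leaving 57 − 50 = 7 for the blank.
The known cells in row 5 total 48, leaving 57 − 48 = 9 for the blank.
The known cells in column 3 total 40, leaving 57 − 40 = 17 for the blank.
The known cells in row 1 total 46, leaving 57 − 46 = 11 for the blank.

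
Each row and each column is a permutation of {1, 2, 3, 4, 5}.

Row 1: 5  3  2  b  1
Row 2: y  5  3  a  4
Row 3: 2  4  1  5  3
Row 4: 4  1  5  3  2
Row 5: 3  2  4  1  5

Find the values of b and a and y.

b = 4, a = 2, y = 1

For row 2, column 1: column 1 already has {2, 3, 4, 5}; that leaves 1.
For row 1, column 4: row 1 already has {1, 2, 3, 5}; that leaves 4.
Cell (2,4): row 2 already has {1, 3, 4, 5} → 2.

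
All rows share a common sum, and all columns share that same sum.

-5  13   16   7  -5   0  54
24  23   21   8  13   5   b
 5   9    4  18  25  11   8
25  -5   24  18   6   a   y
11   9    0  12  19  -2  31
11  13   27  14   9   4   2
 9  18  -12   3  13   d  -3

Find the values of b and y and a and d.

Rows 1 and 3 both sum to 80, so that's the common total.
Row 2: 24 + 23 + 21 + 8 + 13 + 5 = 94, so its missing entry is 80 − 94 = -14.
Row 7: 9 + 18 − 12 + 3 + 13 − 3 = 28, so its missing entry is 80 − 28 = 52.
Column 6: 0 + 5 + 11 − 2 + 4 + 52 = 70, so its missing entry is 80 − 70 = 10.
Row 4: 25 − 5 + 24 + 18 + 6 + 10 = 78, so its missing entry is 80 − 78 = 2.

b = -14, y = 2, a = 10, d = 52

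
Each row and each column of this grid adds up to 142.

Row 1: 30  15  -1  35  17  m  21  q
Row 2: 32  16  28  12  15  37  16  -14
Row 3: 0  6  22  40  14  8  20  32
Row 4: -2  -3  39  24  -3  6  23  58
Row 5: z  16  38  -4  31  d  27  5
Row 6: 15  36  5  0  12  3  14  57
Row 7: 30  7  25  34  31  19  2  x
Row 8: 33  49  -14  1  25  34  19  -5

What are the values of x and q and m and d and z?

The known cells in column 1 total 138, leaving 142 − 138 = 4 for the blank.
The known cells in row 7 total 148, leaving 142 − 148 = -6 for the blank.
The known cells in column 8 total 127, leaving 142 − 127 = 15 for the blank.
The known cells in row 5 total 117, leaving 142 − 117 = 25 for the blank.
The known cells in row 1 total 132, leaving 142 − 132 = 10 for the blank.

x = -6, q = 15, m = 10, d = 25, z = 4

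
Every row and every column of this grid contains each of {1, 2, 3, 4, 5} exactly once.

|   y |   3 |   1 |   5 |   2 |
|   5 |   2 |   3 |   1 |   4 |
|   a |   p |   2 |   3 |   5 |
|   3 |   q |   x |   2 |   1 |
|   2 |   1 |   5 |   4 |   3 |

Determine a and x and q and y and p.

a = 1, x = 4, q = 5, y = 4, p = 4

Cell (1,1): row 1 already has {1, 2, 3, 5} → 4.
At (row 3, col 1): column 1 already has {2, 3, 4, 5}, so the value is 1.
At (row 3, col 2): row 3 already has {1, 2, 3, 5}, so the value is 4.
Cell (4,2): column 2 already has {1, 2, 3, 4} → 5.
Cell (4,3): row 4 already has {1, 2, 3, 5} → 4.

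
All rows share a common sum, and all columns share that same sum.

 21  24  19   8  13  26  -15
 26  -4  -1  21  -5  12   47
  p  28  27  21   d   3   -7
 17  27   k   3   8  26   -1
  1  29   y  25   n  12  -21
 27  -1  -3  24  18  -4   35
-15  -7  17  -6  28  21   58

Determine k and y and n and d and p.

Rows 1 and 2 both sum to 96, so that's the common total.
Column 1: 21 + 26 + 17 + 1 + 27 − 15 = 77, so its missing entry is 96 − 77 = 19.
Row 3: 19 + 28 + 27 + 21 + 3 − 7 = 91, so its missing entry is 96 − 91 = 5.
Column 5: 13 − 5 + 5 + 8 + 18 + 28 = 67, so its missing entry is 96 − 67 = 29.
Row 5: 1 + 29 + 25 + 29 + 12 − 21 = 75, so its missing entry is 96 − 75 = 21.
Row 4: 17 + 27 + 3 + 8 + 26 − 1 = 80, so its missing entry is 96 − 80 = 16.

k = 16, y = 21, n = 29, d = 5, p = 19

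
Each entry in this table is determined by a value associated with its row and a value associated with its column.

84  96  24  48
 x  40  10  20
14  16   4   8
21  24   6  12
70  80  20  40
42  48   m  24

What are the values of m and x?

m = 12, x = 35

Each row is a constant multiple of every other row — this is a multiplication table with the headers hidden.
Row 6 is 48/96 = 1/2 times row 1, so its entry in column 3 is 24 × 1/2 = 12.
Row 2 is 40/96 = 5/12 times row 1, so its entry in column 1 is 84 × 5/12 = 35.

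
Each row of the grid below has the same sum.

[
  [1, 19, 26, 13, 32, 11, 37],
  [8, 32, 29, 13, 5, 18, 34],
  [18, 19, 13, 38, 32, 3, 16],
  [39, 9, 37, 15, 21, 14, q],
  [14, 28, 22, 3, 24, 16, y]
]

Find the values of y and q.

y = 32, q = 4

Row 1 sums to 139 and so does row 3; that's the common total.
In row 5 the known cells total 107, leaving 139 − 107 = 32.
In row 4 the known cells total 135, leaving 139 − 135 = 4.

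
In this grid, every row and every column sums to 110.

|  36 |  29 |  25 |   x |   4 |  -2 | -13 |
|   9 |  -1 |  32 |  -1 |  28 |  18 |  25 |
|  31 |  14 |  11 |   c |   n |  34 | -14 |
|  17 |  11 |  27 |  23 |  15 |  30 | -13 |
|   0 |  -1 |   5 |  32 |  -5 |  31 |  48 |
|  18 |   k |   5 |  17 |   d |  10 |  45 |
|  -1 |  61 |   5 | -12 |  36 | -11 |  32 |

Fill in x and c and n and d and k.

Row 1: 36 + 29 + 25 + 4 − 2 − 13 = 79, so its missing entry is 110 − 79 = 31.
Column 2: 29 − 1 + 14 + 11 − 1 + 61 = 113, so its missing entry is 110 − 113 = -3.
Row 6: 18 − 3 + 5 + 17 + 10 + 45 = 92, so its missing entry is 110 − 92 = 18.
Column 5: 4 + 28 + 15 − 5 + 18 + 36 = 96, so its missing entry is 110 − 96 = 14.
Row 3: 31 + 14 + 11 + 14 + 34 − 14 = 90, so its missing entry is 110 − 90 = 20.

x = 31, c = 20, n = 14, d = 18, k = -3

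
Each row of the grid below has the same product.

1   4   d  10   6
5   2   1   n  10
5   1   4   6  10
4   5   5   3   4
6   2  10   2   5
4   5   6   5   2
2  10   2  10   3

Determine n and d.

n = 12, d = 5

Rows 5 and 7 each multiply to 1200, so every row has product 1200.
Row 2: 5×2×1×10 = 100, so the missing entry is 1200 ÷ 100 = 12.
Row 1: 1×4×10×6 = 240, so the missing entry is 1200 ÷ 240 = 5.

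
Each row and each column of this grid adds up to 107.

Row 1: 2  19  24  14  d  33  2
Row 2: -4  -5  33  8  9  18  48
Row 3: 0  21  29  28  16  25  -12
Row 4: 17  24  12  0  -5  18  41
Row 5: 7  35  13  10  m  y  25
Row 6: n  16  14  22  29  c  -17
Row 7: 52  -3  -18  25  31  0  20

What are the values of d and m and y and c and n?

The known cells in row 1 total 94, leaving 107 − 94 = 13 for the blank.
The known cells in column 5 total 93, leaving 107 − 93 = 14 for the blank.
The known cells in row 5 total 104, leaving 107 − 104 = 3 for the blank.
The known cells in column 6 total 97, leaving 107 − 97 = 10 for the blank.
The known cells in row 6 total 74, leaving 107 − 74 = 33 for the blank.

d = 13, m = 14, y = 3, c = 10, n = 33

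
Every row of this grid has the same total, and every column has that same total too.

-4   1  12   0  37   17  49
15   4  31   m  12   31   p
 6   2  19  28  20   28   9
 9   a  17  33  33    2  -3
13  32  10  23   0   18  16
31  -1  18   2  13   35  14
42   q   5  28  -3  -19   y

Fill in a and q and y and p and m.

a = 21, q = 53, y = 6, p = 21, m = -2

Rows 1 and 3 both sum to 112, so that's the common total.
Row 4 has 9 + 17 + 33 + 33 + 2 − 3 = 91; the blank must be 112 − 91 = 21.
Column 2 has 1 + 4 + 2 + 21 + 32 − 1 = 59; the blank must be 112 − 59 = 53.
Row 7 has 42 + 53 + 5 + 28 − 3 − 19 = 106; the blank must be 112 − 106 = 6.
Column 7 has 49 + 9 − 3 + 16 + 14 + 6 = 91; the blank must be 112 − 91 = 21.
Row 2 has 15 + 4 + 31 + 12 + 31 + 21 = 114; the blank must be 112 − 114 = -2.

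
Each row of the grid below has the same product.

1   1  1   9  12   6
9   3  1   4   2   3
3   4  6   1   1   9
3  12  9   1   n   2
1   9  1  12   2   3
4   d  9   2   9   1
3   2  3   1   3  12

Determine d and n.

d = 1, n = 1

Rows 2 and 5 each multiply to 648, so every row has product 648.
Row 6: 4×9×2×9×1 = 648, so the missing entry is 648 ÷ 648 = 1.
Row 4: 3×12×9×1×2 = 648, so the missing entry is 648 ÷ 648 = 1.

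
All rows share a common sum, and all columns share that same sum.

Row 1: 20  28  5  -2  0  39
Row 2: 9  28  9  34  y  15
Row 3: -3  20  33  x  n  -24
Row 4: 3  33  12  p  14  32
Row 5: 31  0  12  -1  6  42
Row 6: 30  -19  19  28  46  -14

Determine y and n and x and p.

y = -5, n = 29, x = 35, p = -4

Rows 1 and 5 both sum to 90, so that's the common total.
The known cells in row 4 total 94, leaving 90 − 94 = -4 for the blank.
The known cells in column 4 total 55, leaving 90 − 55 = 35 for the blank.
The known cells in row 3 total 61, leaving 90 − 61 = 29 for the blank.
The known cells in row 2 total 95, leaving 90 − 95 = -5 for the blank.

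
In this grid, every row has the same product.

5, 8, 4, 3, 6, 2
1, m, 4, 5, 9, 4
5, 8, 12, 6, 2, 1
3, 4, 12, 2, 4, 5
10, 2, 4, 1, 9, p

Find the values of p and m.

p = 8, m = 8

Rows 3 and 4 each multiply to 5760, so every row has product 5760.
Row 5: 10×2×4×1×9 = 720, so the missing entry is 5760 ÷ 720 = 8.
Row 2: 1×4×5×9×4 = 720, so the missing entry is 5760 ÷ 720 = 8.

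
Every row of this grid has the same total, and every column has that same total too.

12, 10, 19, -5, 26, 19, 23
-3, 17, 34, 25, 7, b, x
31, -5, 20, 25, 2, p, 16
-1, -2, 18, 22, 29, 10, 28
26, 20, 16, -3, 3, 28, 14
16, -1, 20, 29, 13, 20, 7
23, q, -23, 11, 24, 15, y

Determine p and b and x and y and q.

Rows 1 and 4 both sum to 104, so that's the common total.
The known cells in column 2 total 39, leaving 104 − 39 = 65 for the blank.
The known cells in row 7 total 115, leaving 104 − 115 = -11 for the blank.
The known cells in column 7 total 77, leaving 104 − 77 = 27 for the blank.
The known cells in row 2 total 107, leaving 104 − 107 = -3 for the blank.
The known cells in row 3 total 89, leaving 104 − 89 = 15 for the blank.

p = 15, b = -3, x = 27, y = -11, q = 65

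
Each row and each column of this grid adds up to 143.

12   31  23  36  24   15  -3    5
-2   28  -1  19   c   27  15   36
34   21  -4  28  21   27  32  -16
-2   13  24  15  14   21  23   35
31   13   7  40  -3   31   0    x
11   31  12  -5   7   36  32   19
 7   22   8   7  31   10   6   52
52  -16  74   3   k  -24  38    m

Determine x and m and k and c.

Row 5: 31 + 13 + 7 + 40 − 3 + 31 + 0 = 119, so its missing entry is 143 − 119 = 24.
Row 2: -2 + 28 − 1 + 19 + 27 + 15 + 36 = 122, so its missing entry is 143 − 122 = 21.
Column 5: 24 + 21 + 21 + 14 − 3 + 7 + 31 = 115, so its missing entry is 143 − 115 = 28.
Row 8: 52 − 16 + 74 + 3 + 28 − 24 + 38 = 155, so its missing entry is 143 − 155 = -12.

x = 24, m = -12, k = 28, c = 21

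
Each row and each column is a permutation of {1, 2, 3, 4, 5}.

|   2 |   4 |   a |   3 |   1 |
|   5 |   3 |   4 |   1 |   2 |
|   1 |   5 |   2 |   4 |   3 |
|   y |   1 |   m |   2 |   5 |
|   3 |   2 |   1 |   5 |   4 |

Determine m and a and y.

m = 3, a = 5, y = 4

Cell (1,3): row 1 already has {1, 2, 3, 4} → 5.
Cell (4,3): column 3 already has {1, 2, 4, 5} → 3.
At (row 4, col 1): row 4 already has {1, 2, 3, 5}, so the value is 4.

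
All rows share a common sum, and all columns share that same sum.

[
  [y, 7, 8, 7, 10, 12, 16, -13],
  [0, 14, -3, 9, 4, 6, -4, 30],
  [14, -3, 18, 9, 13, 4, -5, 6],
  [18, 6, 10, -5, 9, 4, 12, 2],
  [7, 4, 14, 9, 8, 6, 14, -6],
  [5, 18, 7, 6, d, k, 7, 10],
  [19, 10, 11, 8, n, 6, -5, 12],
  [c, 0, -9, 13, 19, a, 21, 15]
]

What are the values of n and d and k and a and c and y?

Rows 2 and 3 both sum to 56, so that's the common total.
Row 1 has 7 + 8 + 7 + 10 + 12 + 16 − 13 = 47; the blank must be 56 − 47 = 9.
Column 1 has 9 + 0 + 14 + 18 + 7 + 5 + 19 = 72; the blank must be 56 − 72 = -16.
Row 7 has 19 + 10 + 11 + 8 + 6 − 5 + 12 = 61; the blank must be 56 − 61 = -5.
Column 5 has 10 + 4 + 13 + 9 + 8 − 5 + 19 = 58; the blank must be 56 − 58 = -2.
Row 6 has 5 + 18 + 7 + 6 − 2 + 7 + 10 = 51; the blank must be 56 − 51 = 5.
Row 8 has -16 + 0 − 9 + 13 + 19 + 21 + 15 = 43; the blank must be 56 − 43 = 13.

n = -5, d = -2, k = 5, a = 13, c = -16, y = 9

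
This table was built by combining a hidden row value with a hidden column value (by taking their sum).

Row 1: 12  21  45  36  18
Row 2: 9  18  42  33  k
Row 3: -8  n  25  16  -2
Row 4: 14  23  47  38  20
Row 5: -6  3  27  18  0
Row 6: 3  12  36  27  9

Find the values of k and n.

The difference between any two rows is the same in every column — this is an addition table with the headers hidden.
Row 2 minus row 1 is 42 − 45 = -3, so its entry in column 5 is 18 + (-3) = 15.
Row 3 minus row 1 is 25 − 45 = -20, so its entry in column 2 is 21 + (-20) = 1.

k = 15, n = 1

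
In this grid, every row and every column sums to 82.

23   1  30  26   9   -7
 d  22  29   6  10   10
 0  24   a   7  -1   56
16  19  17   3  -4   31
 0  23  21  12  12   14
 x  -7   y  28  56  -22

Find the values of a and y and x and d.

a = -4, y = -11, x = 38, d = 5

Row 2 has 22 + 29 + 6 + 10 + 10 = 77; the blank must be 82 − 77 = 5.
Column 1 has 23 + 5 + 0 + 16 + 0 = 44; the blank must be 82 − 44 = 38.
Row 6 has 38 − 7 + 28 + 56 − 22 = 93; the blank must be 82 − 93 = -11.
Row 3 has 0 + 24 + 7 − 1 + 56 = 86; the blank must be 82 − 86 = -4.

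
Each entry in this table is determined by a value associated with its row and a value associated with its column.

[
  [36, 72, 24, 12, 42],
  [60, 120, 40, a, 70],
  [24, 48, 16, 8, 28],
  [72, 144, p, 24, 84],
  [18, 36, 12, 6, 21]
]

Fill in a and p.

a = 20, p = 48

Each row is a constant multiple of every other row — this is a multiplication table with the headers hidden.
Row 2 is 70/42 = 5/3 times row 1, so its entry in column 4 is 12 × 5/3 = 20.
Row 4 is 84/42 = 2/1 times row 1, so its entry in column 3 is 24 × 2/1 = 48.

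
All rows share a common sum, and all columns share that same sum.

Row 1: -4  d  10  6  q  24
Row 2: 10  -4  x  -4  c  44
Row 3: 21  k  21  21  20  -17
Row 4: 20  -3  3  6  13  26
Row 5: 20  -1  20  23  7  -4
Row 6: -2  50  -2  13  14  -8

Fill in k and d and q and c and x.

k = -1, d = 24, q = 5, c = 6, x = 13

Rows 4 and 5 both sum to 65, so that's the common total.
Column 3: 10 + 21 + 3 + 20 − 2 = 52, so its missing entry is 65 − 52 = 13.
Row 3: 21 + 21 + 21 + 20 − 17 = 66, so its missing entry is 65 − 66 = -1.
Column 2: -4 − 1 − 3 − 1 + 50 = 41, so its missing entry is 65 − 41 = 24.
Row 1: -4 + 24 + 10 + 6 + 24 = 60, so its missing entry is 65 − 60 = 5.
Row 2: 10 − 4 + 13 − 4 + 44 = 59, so its missing entry is 65 − 59 = 6.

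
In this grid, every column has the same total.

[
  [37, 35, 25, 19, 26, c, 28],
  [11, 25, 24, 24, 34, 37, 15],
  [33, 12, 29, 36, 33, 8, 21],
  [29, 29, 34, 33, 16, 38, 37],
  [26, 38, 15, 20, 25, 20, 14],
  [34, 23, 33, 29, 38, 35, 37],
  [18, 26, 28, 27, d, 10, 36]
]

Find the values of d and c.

The complete columns each total 188.
Column 5 is missing 188 − 172 = 16 (since 26 + 34 + 33 + 16 + 25 + 38 = 172).
Column 6 is missing 188 − 148 = 40 (since 37 + 8 + 38 + 20 + 35 + 10 = 148).

d = 16, c = 40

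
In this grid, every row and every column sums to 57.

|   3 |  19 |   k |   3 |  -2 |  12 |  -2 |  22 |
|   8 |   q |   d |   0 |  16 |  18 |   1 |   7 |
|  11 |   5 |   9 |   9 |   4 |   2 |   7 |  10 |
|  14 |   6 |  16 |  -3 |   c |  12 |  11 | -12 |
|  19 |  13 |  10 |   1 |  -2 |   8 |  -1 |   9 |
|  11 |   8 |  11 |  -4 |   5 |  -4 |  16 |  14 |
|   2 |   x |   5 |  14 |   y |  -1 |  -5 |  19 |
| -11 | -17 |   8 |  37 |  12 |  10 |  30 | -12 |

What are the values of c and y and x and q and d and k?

Row 4: 14 + 6 + 16 − 3 + 12 + 11 − 12 = 44, so its missing entry is 57 − 44 = 13.
Column 5: -2 + 16 + 4 + 13 − 2 + 5 + 12 = 46, so its missing entry is 57 − 46 = 11.
Row 7: 2 + 5 + 14 + 11 − 1 − 5 + 19 = 45, so its missing entry is 57 − 45 = 12.
Column 2: 19 + 5 + 6 + 13 + 8 + 12 − 17 = 46, so its missing entry is 57 − 46 = 11.
Row 2: 8 + 11 + 0 + 16 + 18 + 1 + 7 = 61, so its missing entry is 57 − 61 = -4.
Row 1: 3 + 19 + 3 − 2 + 12 − 2 + 22 = 55, so its missing entry is 57 − 55 = 2.

c = 13, y = 11, x = 12, q = 11, d = -4, k = 2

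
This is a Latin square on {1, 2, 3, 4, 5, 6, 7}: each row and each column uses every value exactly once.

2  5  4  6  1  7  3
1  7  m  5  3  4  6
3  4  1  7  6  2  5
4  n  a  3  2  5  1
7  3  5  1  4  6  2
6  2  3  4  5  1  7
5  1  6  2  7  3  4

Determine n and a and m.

At (row 4, col 2): column 2 already has {1, 2, 3, 4, 5, 7}, so the value is 6.
At (row 4, col 3): row 4 already has {1, 2, 3, 4, 5, 6}, so the value is 7.
For row 2, column 3: row 2 already has {1, 3, 4, 5, 6, 7}; that leaves 2.

n = 6, a = 7, m = 2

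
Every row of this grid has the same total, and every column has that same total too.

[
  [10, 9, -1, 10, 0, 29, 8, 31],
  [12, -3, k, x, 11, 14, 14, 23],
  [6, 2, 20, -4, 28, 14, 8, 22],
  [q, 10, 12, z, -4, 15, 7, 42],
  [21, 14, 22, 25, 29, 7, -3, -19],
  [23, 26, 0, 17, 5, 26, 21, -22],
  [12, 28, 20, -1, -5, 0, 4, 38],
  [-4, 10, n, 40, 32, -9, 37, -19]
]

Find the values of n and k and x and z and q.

n = 9, k = 14, x = 11, z = -2, q = 16

Rows 1 and 3 both sum to 96, so that's the common total.
Column 1: 10 + 12 + 6 + 21 + 23 + 12 − 4 = 80, so its missing entry is 96 − 80 = 16.
Row 4: 16 + 10 + 12 − 4 + 15 + 7 + 42 = 98, so its missing entry is 96 − 98 = -2.
Row 8: -4 + 10 + 40 + 32 − 9 + 37 − 19 = 87, so its missing entry is 96 − 87 = 9.
Column 3: -1 + 20 + 12 + 22 + 0 + 20 + 9 = 82, so its missing entry is 96 − 82 = 14.
Row 2: 12 − 3 + 14 + 11 + 14 + 14 + 23 = 85, so its missing entry is 96 − 85 = 11.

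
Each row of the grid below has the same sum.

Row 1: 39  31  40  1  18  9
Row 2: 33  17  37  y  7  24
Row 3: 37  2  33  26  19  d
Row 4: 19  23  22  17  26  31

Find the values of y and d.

y = 20, d = 21

The complete rows each total 138.
Row 2 is missing 138 − 118 = 20 (since 33 + 17 + 37 + 7 + 24 = 118).
Row 3 is missing 138 − 117 = 21 (since 37 + 2 + 33 + 26 + 19 = 117).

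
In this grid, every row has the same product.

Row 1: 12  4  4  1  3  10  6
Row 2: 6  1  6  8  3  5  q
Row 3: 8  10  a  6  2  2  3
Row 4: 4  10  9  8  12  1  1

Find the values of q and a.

q = 8, a = 6

Rows 1 and 4 each multiply to 34560, so every row has product 34560.
Row 2: 6×1×6×8×3×5 = 4320, so the missing entry is 34560 ÷ 4320 = 8.
Row 3: 8×10×6×2×2×3 = 5760, so the missing entry is 34560 ÷ 5760 = 6.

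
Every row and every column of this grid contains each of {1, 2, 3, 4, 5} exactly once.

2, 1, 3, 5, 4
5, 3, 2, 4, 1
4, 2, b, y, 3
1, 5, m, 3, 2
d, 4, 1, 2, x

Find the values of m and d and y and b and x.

For row 5, column 5: column 5 already has {1, 2, 3, 4}; that leaves 5.
Cell (5,1): row 5 already has {1, 2, 4, 5} → 3.
Cell (3,4): column 4 already has {2, 3, 4, 5} → 1.
At (row 3, col 3): row 3 already has {1, 2, 3, 4}, so the value is 5.
At (row 4, col 3): row 4 already has {1, 2, 3, 5}, so the value is 4.

m = 4, d = 3, y = 1, b = 5, x = 5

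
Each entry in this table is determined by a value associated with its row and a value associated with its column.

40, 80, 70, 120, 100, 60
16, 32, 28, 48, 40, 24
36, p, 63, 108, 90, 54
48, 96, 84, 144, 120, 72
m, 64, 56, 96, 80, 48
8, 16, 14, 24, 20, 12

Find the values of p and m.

p = 72, m = 32

Each row is a constant multiple of every other row — this is a multiplication table with the headers hidden.
Row 3 is 63/70 = 9/10 times row 1, so its entry in column 2 is 80 × 9/10 = 72.
Row 5 is 56/70 = 4/5 times row 1, so its entry in column 1 is 40 × 4/5 = 32.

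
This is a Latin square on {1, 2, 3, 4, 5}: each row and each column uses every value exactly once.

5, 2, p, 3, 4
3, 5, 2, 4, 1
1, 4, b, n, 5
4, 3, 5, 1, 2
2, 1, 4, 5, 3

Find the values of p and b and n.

Cell (3,4): column 4 already has {1, 3, 4, 5} → 2.
Cell (1,3): row 1 already has {2, 3, 4, 5} → 1.
At (row 3, col 3): row 3 already has {1, 2, 4, 5}, so the value is 3.

p = 1, b = 3, n = 2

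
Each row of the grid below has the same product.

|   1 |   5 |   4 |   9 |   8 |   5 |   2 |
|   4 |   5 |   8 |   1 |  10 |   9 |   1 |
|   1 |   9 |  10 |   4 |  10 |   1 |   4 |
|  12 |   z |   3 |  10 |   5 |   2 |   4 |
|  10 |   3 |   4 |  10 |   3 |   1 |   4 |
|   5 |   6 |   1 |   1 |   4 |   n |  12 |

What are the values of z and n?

Rows 2 and 5 each multiply to 14400, so every row has product 14400.
Row 4: 12×3×10×5×2×4 = 14400, so the missing entry is 14400 ÷ 14400 = 1.
Row 6: 5×6×1×1×4×12 = 1440, so the missing entry is 14400 ÷ 1440 = 10.

z = 1, n = 10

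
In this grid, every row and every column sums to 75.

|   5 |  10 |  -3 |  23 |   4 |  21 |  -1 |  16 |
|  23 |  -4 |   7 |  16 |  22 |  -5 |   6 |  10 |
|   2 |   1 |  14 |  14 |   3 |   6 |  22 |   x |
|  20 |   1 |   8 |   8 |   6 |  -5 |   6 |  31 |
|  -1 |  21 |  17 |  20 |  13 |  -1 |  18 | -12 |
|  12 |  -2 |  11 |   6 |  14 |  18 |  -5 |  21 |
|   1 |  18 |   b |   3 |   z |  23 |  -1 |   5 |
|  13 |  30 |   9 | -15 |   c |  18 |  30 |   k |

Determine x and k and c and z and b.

Column 3 has -3 + 7 + 14 + 8 + 17 + 11 + 9 = 63; the blank must be 75 − 63 = 12.
Row 3 has 2 + 1 + 14 + 14 + 3 + 6 + 22 = 62; the blank must be 75 − 62 = 13.
Column 8 has 16 + 10 + 13 + 31 − 12 + 21 + 5 = 84; the blank must be 75 − 84 = -9.
Row 8 has 13 + 30 + 9 − 15 + 18 + 30 − 9 = 76; the blank must be 75 − 76 = -1.
Row 7 has 1 + 18 + 12 + 3 + 23 − 1 + 5 = 61; the blank must be 75 − 61 = 14.

x = 13, k = -9, c = -1, z = 14, b = 12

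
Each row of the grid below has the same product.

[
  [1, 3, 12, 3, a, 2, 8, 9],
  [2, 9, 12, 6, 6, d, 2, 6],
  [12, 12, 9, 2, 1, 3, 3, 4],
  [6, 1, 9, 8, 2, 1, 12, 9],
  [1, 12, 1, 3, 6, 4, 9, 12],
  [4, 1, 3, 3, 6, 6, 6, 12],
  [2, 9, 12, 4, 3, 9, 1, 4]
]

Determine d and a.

d = 1, a = 6

Rows 4 and 6 each multiply to 93312, so every row has product 93312.
Row 2: 2×9×12×6×6×2×6 = 93312, so the missing entry is 93312 ÷ 93312 = 1.
Row 1: 1×3×12×3×2×8×9 = 15552, so the missing entry is 93312 ÷ 15552 = 6.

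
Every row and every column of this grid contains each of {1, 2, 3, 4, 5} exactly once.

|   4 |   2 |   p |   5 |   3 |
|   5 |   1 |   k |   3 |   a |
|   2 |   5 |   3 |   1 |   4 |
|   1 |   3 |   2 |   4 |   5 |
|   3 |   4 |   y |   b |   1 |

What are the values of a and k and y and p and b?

a = 2, k = 4, y = 5, p = 1, b = 2

For row 5, column 4: column 4 already has {1, 3, 4, 5}; that leaves 2.
Cell (5,3): row 5 already has {1, 2, 3, 4} → 5.
At (row 2, col 5): column 5 already has {1, 3, 4, 5}, so the value is 2.
For row 2, column 3: row 2 already has {1, 2, 3, 5}; that leaves 4.
For row 1, column 3: row 1 already has {2, 3, 4, 5}; that leaves 1.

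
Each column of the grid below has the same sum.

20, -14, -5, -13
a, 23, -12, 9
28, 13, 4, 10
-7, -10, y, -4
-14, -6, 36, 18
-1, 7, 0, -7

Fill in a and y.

The complete columns each total 13.
Column 1 is missing 13 − 26 = -13 (since 20 + 28 − 7 − 14 − 1 = 26).
Column 3 is missing 13 − 23 = -10 (since -5 − 12 + 4 + 36 + 0 = 23).

a = -13, y = -10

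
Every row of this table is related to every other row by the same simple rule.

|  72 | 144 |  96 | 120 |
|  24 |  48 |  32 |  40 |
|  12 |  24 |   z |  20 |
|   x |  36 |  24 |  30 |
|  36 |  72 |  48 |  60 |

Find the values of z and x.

Each row is a constant multiple of every other row — this is a multiplication table with the headers hidden.
Row 3 is 20/120 = 1/6 times row 1, so its entry in column 3 is 96 × 1/6 = 16.
Row 4 is 30/120 = 1/4 times row 1, so its entry in column 1 is 72 × 1/4 = 18.

z = 16, x = 18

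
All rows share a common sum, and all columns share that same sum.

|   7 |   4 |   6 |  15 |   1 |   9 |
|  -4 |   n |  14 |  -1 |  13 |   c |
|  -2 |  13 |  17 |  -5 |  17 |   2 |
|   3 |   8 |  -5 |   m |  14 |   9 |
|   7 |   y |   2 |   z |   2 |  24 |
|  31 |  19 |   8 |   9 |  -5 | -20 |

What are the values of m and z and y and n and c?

m = 13, z = 11, y = -4, n = 2, c = 18

Rows 1 and 3 both sum to 42, so that's the common total.
The known cells in column 6 total 24, leaving 42 − 24 = 18 for the blank.
The known cells in row 2 total 40, leaving 42 − 40 = 2 for the blank.
The known cells in row 4 total 29, leaving 42 − 29 = 13 for the blank.
The known cells in column 4 total 31, leaving 42 − 31 = 11 for the blank.
The known cells in row 5 total 46, leaving 42 − 46 = -4 for the blank.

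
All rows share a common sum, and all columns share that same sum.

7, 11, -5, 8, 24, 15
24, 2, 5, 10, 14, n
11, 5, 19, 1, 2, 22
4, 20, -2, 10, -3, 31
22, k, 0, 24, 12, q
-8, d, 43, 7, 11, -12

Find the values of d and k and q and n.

Rows 1 and 3 both sum to 60, so that's the common total.
Row 6: -8 + 43 + 7 + 11 − 12 = 41, so its missing entry is 60 − 41 = 19.
Column 2: 11 + 2 + 5 + 20 + 19 = 57, so its missing entry is 60 − 57 = 3.
Row 5: 22 + 3 + 0 + 24 + 12 = 61, so its missing entry is 60 − 61 = -1.
Row 2: 24 + 2 + 5 + 10 + 14 = 55, so its missing entry is 60 − 55 = 5.

d = 19, k = 3, q = -1, n = 5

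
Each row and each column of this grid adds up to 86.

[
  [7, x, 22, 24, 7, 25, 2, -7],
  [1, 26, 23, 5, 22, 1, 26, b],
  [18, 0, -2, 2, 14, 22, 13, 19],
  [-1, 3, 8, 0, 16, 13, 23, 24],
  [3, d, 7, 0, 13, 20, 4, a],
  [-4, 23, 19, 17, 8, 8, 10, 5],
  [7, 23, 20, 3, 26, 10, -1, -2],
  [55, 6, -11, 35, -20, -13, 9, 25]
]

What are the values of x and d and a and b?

Row 1 has 7 + 22 + 24 + 7 + 25 + 2 − 7 = 80; the blank must be 86 − 80 = 6.
Row 2 has 1 + 26 + 23 + 5 + 22 + 1 + 26 = 104; the blank must be 86 − 104 = -18.
Column 2 has 6 + 26 + 0 + 3 + 23 + 23 + 6 = 87; the blank must be 86 − 87 = -1.
Row 5 has 3 − 1 + 7 + 0 + 13 + 20 + 4 = 46; the blank must be 86 − 46 = 40.

x = 6, d = -1, a = 40, b = -18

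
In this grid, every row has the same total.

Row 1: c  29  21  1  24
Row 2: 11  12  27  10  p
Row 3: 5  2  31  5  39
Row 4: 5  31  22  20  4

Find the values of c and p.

Row 3 sums to 82 and so does row 4; that's the common total.
In row 1 the known cells total 75, leaving 82 − 75 = 7.
In row 2 the known cells total 60, leaving 82 − 60 = 22.

c = 7, p = 22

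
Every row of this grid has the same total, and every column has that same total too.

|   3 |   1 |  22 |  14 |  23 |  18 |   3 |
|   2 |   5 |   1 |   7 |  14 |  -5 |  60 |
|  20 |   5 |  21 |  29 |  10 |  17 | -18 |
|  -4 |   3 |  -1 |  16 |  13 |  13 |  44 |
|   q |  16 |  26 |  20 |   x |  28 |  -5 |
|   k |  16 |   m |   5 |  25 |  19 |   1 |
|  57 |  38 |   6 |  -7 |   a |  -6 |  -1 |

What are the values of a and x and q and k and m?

a = -3, x = 2, q = -3, k = 9, m = 9

Rows 1 and 2 both sum to 84, so that's the common total.
Row 7 has 57 + 38 + 6 − 7 − 6 − 1 = 87; the blank must be 84 − 87 = -3.
Column 5 has 23 + 14 + 10 + 13 + 25 − 3 = 82; the blank must be 84 − 82 = 2.
Row 5 has 16 + 26 + 20 + 2 + 28 − 5 = 87; the blank must be 84 − 87 = -3.
Column 1 has 3 + 2 + 20 − 4 − 3 + 57 = 75; the blank must be 84 − 75 = 9.
Row 6 has 9 + 16 + 5 + 25 + 19 + 1 = 75; the blank must be 84 − 75 = 9.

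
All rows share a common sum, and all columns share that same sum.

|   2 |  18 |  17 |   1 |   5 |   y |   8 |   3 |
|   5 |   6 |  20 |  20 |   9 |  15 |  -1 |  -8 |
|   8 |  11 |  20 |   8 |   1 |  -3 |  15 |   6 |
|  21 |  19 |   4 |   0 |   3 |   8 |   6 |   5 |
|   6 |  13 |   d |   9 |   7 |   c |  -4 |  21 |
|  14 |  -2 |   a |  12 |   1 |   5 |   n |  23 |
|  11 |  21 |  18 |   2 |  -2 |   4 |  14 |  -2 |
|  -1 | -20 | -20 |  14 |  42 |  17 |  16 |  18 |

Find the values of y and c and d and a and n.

y = 12, c = 8, d = 6, a = 1, n = 12

Rows 2 and 3 both sum to 66, so that's the common total.
Column 7: 8 − 1 + 15 + 6 − 4 + 14 + 16 = 54, so its missing entry is 66 − 54 = 12.
Row 1: 2 + 18 + 17 + 1 + 5 + 8 + 3 = 54, so its missing entry is 66 − 54 = 12.
Column 6: 12 + 15 − 3 + 8 + 5 + 4 + 17 = 58, so its missing entry is 66 − 58 = 8.
Row 5: 6 + 13 + 9 + 7 + 8 − 4 + 21 = 60, so its missing entry is 66 − 60 = 6.
Row 6: 14 − 2 + 12 + 1 + 5 + 12 + 23 = 65, so its missing entry is 66 − 65 = 1.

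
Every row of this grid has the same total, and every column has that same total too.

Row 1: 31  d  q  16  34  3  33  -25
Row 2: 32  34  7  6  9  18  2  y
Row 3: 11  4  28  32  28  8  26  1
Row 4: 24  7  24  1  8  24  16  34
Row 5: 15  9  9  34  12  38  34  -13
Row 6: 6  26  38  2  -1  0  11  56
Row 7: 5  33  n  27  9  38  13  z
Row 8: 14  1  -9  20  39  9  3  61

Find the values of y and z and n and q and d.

y = 30, z = -6, n = 19, q = 22, d = 24

Rows 3 and 4 both sum to 138, so that's the common total.
The known cells in column 2 total 114, leaving 138 − 114 = 24 for the blank.
The known cells in row 2 total 108, leaving 138 − 108 = 30 for the blank.
The known cells in column 8 total 144, leaving 138 − 144 = -6 for the blank.
The known cells in row 7 total 119, leaving 138 − 119 = 19 for the blank.
The known cells in row 1 total 116, leaving 138 − 116 = 22 for the blank.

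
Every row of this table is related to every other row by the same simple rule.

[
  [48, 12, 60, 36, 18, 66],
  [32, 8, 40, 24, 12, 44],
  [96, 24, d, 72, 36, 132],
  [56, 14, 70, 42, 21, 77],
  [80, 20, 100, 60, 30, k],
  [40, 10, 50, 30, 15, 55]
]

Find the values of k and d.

k = 110, d = 120

Each row is a constant multiple of every other row — this is a multiplication table with the headers hidden.
Row 5 is 60/36 = 5/3 times row 1, so its entry in column 6 is 66 × 5/3 = 110.
Row 3 is 72/36 = 2/1 times row 1, so its entry in column 3 is 60 × 2/1 = 120.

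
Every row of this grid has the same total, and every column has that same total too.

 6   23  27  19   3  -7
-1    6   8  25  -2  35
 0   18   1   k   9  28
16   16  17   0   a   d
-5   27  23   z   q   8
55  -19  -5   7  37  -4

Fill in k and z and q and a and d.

k = 15, z = 5, q = 13, a = 11, d = 11

Rows 1 and 2 both sum to 71, so that's the common total.
The known cells in row 3 total 56, leaving 71 − 56 = 15 for the blank.
The known cells in column 4 total 66, leaving 71 − 66 = 5 for the blank.
The known cells in row 5 total 58, leaving 71 − 58 = 13 for the blank.
The known cells in column 5 total 60, leaving 71 − 60 = 11 for the blank.
The known cells in row 4 total 60, leaving 71 − 60 = 11 for the blank.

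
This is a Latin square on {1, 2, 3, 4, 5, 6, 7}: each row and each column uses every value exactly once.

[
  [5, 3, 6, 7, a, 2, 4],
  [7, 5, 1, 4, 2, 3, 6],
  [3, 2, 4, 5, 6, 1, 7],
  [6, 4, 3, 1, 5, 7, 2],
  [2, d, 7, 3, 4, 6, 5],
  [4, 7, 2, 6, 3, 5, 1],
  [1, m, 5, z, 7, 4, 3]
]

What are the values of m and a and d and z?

Cell (7,4): column 4 already has {1, 3, 4, 5, 6, 7} → 2.
Cell (7,2): row 7 already has {1, 2, 3, 4, 5, 7} → 6.
Cell (1,5): row 1 already has {2, 3, 4, 5, 6, 7} → 1.
At (row 5, col 2): row 5 already has {2, 3, 4, 5, 6, 7}, so the value is 1.

m = 6, a = 1, d = 1, z = 2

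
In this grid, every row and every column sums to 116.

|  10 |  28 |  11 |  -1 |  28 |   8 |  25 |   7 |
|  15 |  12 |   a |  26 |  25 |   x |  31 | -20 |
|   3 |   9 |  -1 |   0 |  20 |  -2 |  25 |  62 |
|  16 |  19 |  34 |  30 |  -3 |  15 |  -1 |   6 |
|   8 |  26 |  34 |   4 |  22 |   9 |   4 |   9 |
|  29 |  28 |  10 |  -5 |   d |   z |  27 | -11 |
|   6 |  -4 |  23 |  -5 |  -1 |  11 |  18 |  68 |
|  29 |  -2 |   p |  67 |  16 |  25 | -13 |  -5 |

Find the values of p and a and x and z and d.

p = -1, a = 6, x = 21, z = 29, d = 9

Column 5 has 28 + 25 + 20 − 3 + 22 − 1 + 16 = 107; the blank must be 116 − 107 = 9.
Row 6 has 29 + 28 + 10 − 5 + 9 + 27 − 11 = 87; the blank must be 116 − 87 = 29.
Column 6 has 8 − 2 + 15 + 9 + 29 + 11 + 25 = 95; the blank must be 116 − 95 = 21.
Row 2 has 15 + 12 + 26 + 25 + 21 + 31 − 20 = 110; the blank must be 116 − 110 = 6.
Row 8 has 29 − 2 + 67 + 16 + 25 − 13 − 5 = 117; the blank must be 116 − 117 = -1.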